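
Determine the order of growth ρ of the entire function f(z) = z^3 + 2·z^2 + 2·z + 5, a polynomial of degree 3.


|f(z)| ≤ Σ|c_k|·r^k = O(r^3) as r → ∞. Polynomial growth is O(e^{r^ε}) for every ε > 0 (since r^3/e^{r^ε} → 0), so ρ ≤ ε for all ε > 0, i.e. ρ = 0. Every nonconstant polynomial has order 0.
Therefore ρ = 0.

Order ρ = 0.


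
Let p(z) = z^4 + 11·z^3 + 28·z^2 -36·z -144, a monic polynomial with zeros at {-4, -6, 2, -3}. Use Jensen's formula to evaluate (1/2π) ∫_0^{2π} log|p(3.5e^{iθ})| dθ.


Zeros: -6, -4, -3, 2; r = 3.5.
Inside |z| < r: -3, 2. Outside (|z| ≥ r): -6, -4.
p(0) = -144, so log|p(0)| = log(144) = 4.9698.
Apply Jensen: I(r) = log|p(0)| + Σ_k log(r/|z_k|), summed over zeros inside |z| < r.
  log(r/|z_k|) for z_k = 2: log(3.5/2) = 0.5596
  log(r/|z_k|) for z_k = -3: log(3.5/3) = 0.1542
  Outside zeros (-6, -4) contribute nothing to the Jensen sum.
Sum over inside zeros: 0.7138.
I(r) = log|p(0)| + (inside sum) = 4.9698 + 0.7138 = 5.6836.
Note: since some zeros are outside |z| ≤ r, the simplified n·log(r) form does NOT apply — only the inside zeros contribute.

I(r) ≈ 5.6836.


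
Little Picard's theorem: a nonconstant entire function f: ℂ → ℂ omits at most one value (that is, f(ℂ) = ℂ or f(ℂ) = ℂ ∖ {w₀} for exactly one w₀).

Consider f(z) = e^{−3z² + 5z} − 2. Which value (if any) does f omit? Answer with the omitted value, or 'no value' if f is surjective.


Little Picard bounds the complement of f(ℂ) to at most one point.
The exponent g(z) = −3z² + 5z is a nonconstant polynomial, hence surjective onto ℂ. So e^{g(z)} takes every value in {e^w : w ∈ ℂ} = ℂ ∖ {0}. Adding -2 shifts the range to ℂ ∖ {-2}. f omits exactly -2.

Omitted value: -2.


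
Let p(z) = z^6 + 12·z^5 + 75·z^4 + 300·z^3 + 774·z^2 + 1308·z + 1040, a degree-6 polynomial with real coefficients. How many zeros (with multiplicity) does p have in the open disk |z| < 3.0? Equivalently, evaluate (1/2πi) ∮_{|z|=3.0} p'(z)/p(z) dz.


The zeros of p are: (-1 + 3i), (-1 - 3i), -4, -2, (-2 + 3i), (-2 - 3i).
Their magnitudes are: 3.162, 3.162, 4, 2, 3.606, 3.606.
Zeros with |z| < R = 3.0: -2.
Count = 1.
By the argument principle, (1/2πi) ∮_{|z|=R} p'(z)/p(z) dz equals exactly this count.

Number of zeros inside |z| < 3.0: 1.


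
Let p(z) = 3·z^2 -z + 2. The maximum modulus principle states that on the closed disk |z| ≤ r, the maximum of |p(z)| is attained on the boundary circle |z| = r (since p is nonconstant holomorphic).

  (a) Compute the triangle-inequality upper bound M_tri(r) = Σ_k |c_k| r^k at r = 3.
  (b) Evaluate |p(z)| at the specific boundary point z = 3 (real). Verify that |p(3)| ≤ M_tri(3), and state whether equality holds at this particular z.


Coefficients: c_0 = 2, c_1 = -1, c_2 = 3. Radius r = 3.
Part (a). Triangle bound: M_tri(r) = Σ_k |c_k| r^k
  = |2|·3^0 + |-1|·3^1 + |3|·3^2
  = 2 + 3 + 27 = 32.
This bounds M(r) := max_{|z|=r} |p(z)| from above; equality holds iff all terms c_k z^k can be made to align in phase at a single z on |z|=r.
Part (b). At z = 3 (real, on the circle |z| = r):
  p(3) = (2)·3^0 + (-1)·3^1 + (3)·3^2 = 26.
  |p(3)| = 26.
Check: |p(3)| = 26 ≤ 32 = M_tri(3). ✓ Equality does not hold at z = 3 (the coefficients have mixed signs, so the terms do not all align in phase there).

M_tri(3) = 32; |p(3)| = 26; equality at z=3: no.


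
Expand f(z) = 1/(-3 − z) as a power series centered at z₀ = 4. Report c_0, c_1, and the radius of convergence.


Let w = z − z₀, so z = z₀ + w.
Then -3 − z = -3 − (z₀ + w) = (-3 − z₀) − w = -7 − w.
f(z) = 1/(-7 − w) = (1/(-7)) · 1/(1 − w/(-7)) = Σ_{n≥0} w^n / (-7)^(n+1).
So c_n = 1/(-7)^(n+1):
  c_0 = 1/(-7)^1 = -1/7.
  c_1 = 1/(-7)^2 = 1/49.
The series is valid for |w/d| < 1, i.e. |z − z₀| < |d|.
Radius of convergence: R = |-3 − z₀| = |-7| = 7 (distance from z₀ to the singularity z = -3).

c_0 = -1/7, c_1 = 1/49; R = 7.


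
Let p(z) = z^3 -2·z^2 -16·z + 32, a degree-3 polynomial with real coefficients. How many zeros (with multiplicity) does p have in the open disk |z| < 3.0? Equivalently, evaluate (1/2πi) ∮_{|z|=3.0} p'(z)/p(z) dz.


The zeros of p are: 4, 2, -4.
Their magnitudes are: 4, 2, 4.
Zeros with |z| < R = 3.0: 2.
Count = 1.
By the argument principle, (1/2πi) ∮_{|z|=R} p'(z)/p(z) dz equals exactly this count.

Number of zeros inside |z| < 3.0: 1.


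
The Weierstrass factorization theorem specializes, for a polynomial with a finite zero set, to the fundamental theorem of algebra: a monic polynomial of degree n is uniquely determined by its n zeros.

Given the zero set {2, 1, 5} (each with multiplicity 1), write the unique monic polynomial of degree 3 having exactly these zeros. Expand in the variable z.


The polynomial is p(z) = ∏_{α ∈ S} (z − α), where S = {2, 1, 5}.
Expanding the product yields: p(z) = z^3 -8·z^2 + 17·z -10.
The resulting polynomial has degree 3 and real coefficients as required.

p(z) = z^3 -8·z^2 + 17·z -10.


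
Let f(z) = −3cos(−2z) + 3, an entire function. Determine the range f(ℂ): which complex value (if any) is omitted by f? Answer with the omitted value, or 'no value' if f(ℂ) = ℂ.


Little Picard bounds the complement of f(ℂ) to at most one point.
cos is entire and surjective onto ℂ: for every w ∈ ℂ, cos(ζ) = w has a solution ζ ∈ ℂ (e.g., via the complex inverse arccos). With ζ = −2z this gives z = ζ/(-2). Then -3·cos(−2z) takes every value in -3·ℂ = ℂ, and adding 3 is a bijection of ℂ. So f is surjective and omits no value. (Note: only on the real line is cos bounded by [−1, 1].)

Omitted value: no value.


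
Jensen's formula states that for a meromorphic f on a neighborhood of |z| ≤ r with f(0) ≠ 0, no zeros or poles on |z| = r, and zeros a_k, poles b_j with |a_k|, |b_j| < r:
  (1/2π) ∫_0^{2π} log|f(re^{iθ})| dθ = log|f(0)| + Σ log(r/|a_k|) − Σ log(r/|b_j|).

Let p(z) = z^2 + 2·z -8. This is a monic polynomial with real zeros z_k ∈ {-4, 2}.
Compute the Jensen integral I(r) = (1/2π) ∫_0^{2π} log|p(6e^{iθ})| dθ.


Zeros: -4, 2; r = 6.
Inside |z| < r: -4, 2. Outside (|z| ≥ r): ∅.
p(0) = -8, so log|p(0)| = log(8) = 2.0794.
Apply Jensen: I(r) = log|p(0)| + Σ_k log(r/|z_k|), summed over zeros inside |z| < r.
  log(r/|z_k|) for z_k = -4: log(6/4) = 0.4055
  log(r/|z_k|) for z_k = 2: log(6/2) = 1.0986
Sum over inside zeros: 1.5041.
I(r) = log|p(0)| + (inside sum) = 2.0794 + 1.5041 = 3.5835.
Closed form (all zeros inside, monic): I(r) = n·log(r) = 2·log(6) = 3.5835. ✓

I(r) ≈ 3.5835.


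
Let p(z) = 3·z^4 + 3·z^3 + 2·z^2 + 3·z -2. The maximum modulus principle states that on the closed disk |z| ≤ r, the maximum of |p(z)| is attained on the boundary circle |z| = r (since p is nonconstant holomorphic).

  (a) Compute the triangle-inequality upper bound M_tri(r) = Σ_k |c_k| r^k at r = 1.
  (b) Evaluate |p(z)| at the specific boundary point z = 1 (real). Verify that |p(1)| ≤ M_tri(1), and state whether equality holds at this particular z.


Coefficients: c_0 = -2, c_1 = 3, c_2 = 2, c_3 = 3, c_4 = 3. Radius r = 1.
Part (a). Triangle bound: M_tri(r) = Σ_k |c_k| r^k
  = |-2|·1^0 + |3|·1^1 + |2|·1^2 + |3|·1^3 + |3|·1^4
  = 2 + 3 + 2 + 3 + 3 = 13.
This bounds M(r) := max_{|z|=r} |p(z)| from above; equality holds iff all terms c_k z^k can be made to align in phase at a single z on |z|=r.
Part (b). At z = 1 (real, on the circle |z| = r):
  p(1) = (-2)·1^0 + (3)·1^1 + (2)·1^2 + (3)·1^3 + (3)·1^4 = 9.
  |p(1)| = 9.
Check: |p(1)| = 9 ≤ 13 = M_tri(1). ✓ Equality does not hold at z = 1 (the coefficients have mixed signs, so the terms do not all align in phase there).

M_tri(1) = 13; |p(1)| = 9; equality at z=1: no.


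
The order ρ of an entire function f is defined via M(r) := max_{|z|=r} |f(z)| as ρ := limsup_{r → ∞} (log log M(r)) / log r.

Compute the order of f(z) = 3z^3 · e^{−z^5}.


M(r) = max_{|z|=r} |3|·|z|^3·|e^{−z^5}| = 3·r^3 · e^{1r^5} (the factors attain their maxima compatibly on |z|=r). Then log M(r) = log 3 + 3·log r + 1r^5, dominated by the last term, so log log M(r) ~ 5·log r. The polynomial factor 3z^3 contributes only a log r term and does not affect the order. ρ = 5.
Therefore ρ = 5.

Order ρ = 5.


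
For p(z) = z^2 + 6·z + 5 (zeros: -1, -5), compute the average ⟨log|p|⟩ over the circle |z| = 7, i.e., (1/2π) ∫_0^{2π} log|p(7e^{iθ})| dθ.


Zeros: -5, -1; r = 7.
Inside |z| < r: -5, -1. Outside (|z| ≥ r): ∅.
p(0) = 5, so log|p(0)| = log(5) = 1.6094.
Apply Jensen: I(r) = log|p(0)| + Σ_k log(r/|z_k|), summed over zeros inside |z| < r.
  log(r/|z_k|) for z_k = -1: log(7/1) = 1.9459
  log(r/|z_k|) for z_k = -5: log(7/5) = 0.3365
Sum over inside zeros: 2.2824.
I(r) = log|p(0)| + (inside sum) = 1.6094 + 2.2824 = 3.8918.
Closed form (all zeros inside, monic): I(r) = n·log(r) = 2·log(7) = 3.8918. ✓

I(r) ≈ 3.8918.


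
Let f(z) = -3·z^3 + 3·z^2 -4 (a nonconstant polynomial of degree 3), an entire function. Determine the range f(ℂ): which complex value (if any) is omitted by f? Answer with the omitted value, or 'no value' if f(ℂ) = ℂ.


Little Picard bounds the complement of f(ℂ) to at most one point.
For every w ∈ ℂ, the equation p(z) − w = 0 is a nonconstant polynomial in z and hence has at least one root by the fundamental theorem of algebra. So p is surjective onto ℂ, omitting no value.

Omitted value: no value.


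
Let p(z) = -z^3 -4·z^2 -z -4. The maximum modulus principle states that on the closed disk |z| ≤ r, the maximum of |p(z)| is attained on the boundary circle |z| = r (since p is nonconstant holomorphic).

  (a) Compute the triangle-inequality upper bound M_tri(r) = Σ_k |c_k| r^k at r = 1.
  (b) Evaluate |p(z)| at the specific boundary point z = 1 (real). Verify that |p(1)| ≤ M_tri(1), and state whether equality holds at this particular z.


Coefficients: c_0 = -4, c_1 = -1, c_2 = -4, c_3 = -1. Radius r = 1.
Part (a). Triangle bound: M_tri(r) = Σ_k |c_k| r^k
  = |-4|·1^0 + |-1|·1^1 + |-4|·1^2 + |-1|·1^3
  = 4 + 1 + 4 + 1 = 10.
This bounds M(r) := max_{|z|=r} |p(z)| from above; equality holds iff all terms c_k z^k can be made to align in phase at a single z on |z|=r.
Part (b). At z = 1 (real, on the circle |z| = r):
  p(1) = (-4)·1^0 + (-1)·1^1 + (-4)·1^2 + (-1)·1^3 = -10.
  |p(1)| = 10.
Since all nonzero coefficients share the same sign, |p(1)| = 10 = M_tri(1); the triangle bound is attained at z = 1, so in fact M(r) = 10.

M_tri(1) = 10; |p(1)| = 10; equality at z=1: yes.


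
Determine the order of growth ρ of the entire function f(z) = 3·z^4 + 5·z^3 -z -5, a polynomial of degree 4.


|f(z)| ≤ Σ|c_k|·r^k = O(r^4) as r → ∞. Polynomial growth is O(e^{r^ε}) for every ε > 0 (since r^4/e^{r^ε} → 0), so ρ ≤ ε for all ε > 0, i.e. ρ = 0. Every nonconstant polynomial has order 0.
Therefore ρ = 0.

Order ρ = 0.


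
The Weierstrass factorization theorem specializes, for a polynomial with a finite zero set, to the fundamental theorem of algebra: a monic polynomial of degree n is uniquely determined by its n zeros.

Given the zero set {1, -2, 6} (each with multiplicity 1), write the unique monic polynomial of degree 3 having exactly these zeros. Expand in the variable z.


The polynomial is p(z) = ∏_{α ∈ S} (z − α), where S = {1, -2, 6}.
Expanding the product yields: p(z) = z^3 -5·z^2 -8·z + 12.
The resulting polynomial has degree 3 and real coefficients as required.

p(z) = z^3 -5·z^2 -8·z + 12.


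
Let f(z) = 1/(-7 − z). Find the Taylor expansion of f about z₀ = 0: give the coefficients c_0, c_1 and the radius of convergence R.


Let w = z − z₀, so z = z₀ + w.
Then -7 − z = -7 − (z₀ + w) = (-7 − z₀) − w = -7 − w.
f(z) = 1/(-7 − w) = (1/(-7)) · 1/(1 − w/(-7)) = Σ_{n≥0} w^n / (-7)^(n+1).
So c_n = 1/(-7)^(n+1):
  c_0 = 1/(-7)^1 = -1/7.
  c_1 = 1/(-7)^2 = 1/49.
The series is valid for |w/d| < 1, i.e. |z − z₀| < |d|.
Radius of convergence: R = |-7 − z₀| = |-7| = 7 (distance from z₀ to the singularity z = -7).

c_0 = -1/7, c_1 = 1/49; R = 7.


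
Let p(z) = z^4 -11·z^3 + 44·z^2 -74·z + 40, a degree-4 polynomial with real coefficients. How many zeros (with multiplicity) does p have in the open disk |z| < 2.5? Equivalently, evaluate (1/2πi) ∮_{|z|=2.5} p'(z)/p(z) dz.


The zeros of p are: 1, 4, (3 + 1i), (3 - 1i).
Their magnitudes are: 1, 4, 3.162, 3.162.
Zeros with |z| < R = 2.5: 1.
Count = 1.
By the argument principle, (1/2πi) ∮_{|z|=R} p'(z)/p(z) dz equals exactly this count.

Number of zeros inside |z| < 2.5: 1.


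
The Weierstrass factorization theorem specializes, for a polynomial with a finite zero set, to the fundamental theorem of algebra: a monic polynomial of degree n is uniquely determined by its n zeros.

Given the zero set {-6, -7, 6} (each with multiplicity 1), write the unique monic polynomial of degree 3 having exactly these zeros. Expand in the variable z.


The polynomial is p(z) = ∏_{α ∈ S} (z − α), where S = {-6, -7, 6}.
Expanding the product yields: p(z) = z^3 + 7·z^2 -36·z -252.
The resulting polynomial has degree 3 and real coefficients as required.

p(z) = z^3 + 7·z^2 -36·z -252.


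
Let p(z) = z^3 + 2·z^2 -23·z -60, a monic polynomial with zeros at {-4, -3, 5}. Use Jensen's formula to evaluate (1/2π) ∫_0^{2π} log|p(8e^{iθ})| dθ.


Zeros: -4, -3, 5; r = 8.
Inside |z| < r: -4, -3, 5. Outside (|z| ≥ r): ∅.
p(0) = -60, so log|p(0)| = log(60) = 4.0943.
Apply Jensen: I(r) = log|p(0)| + Σ_k log(r/|z_k|), summed over zeros inside |z| < r.
  log(r/|z_k|) for z_k = -4: log(8/4) = 0.6931
  log(r/|z_k|) for z_k = -3: log(8/3) = 0.9808
  log(r/|z_k|) for z_k = 5: log(8/5) = 0.4700
Sum over inside zeros: 2.1440.
I(r) = log|p(0)| + (inside sum) = 4.0943 + 2.1440 = 6.2383.
Closed form (all zeros inside, monic): I(r) = n·log(r) = 3·log(8) = 6.2383. ✓

I(r) ≈ 6.2383.


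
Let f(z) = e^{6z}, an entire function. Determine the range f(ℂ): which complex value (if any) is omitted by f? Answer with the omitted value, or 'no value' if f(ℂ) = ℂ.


Little Picard bounds the complement of f(ℂ) to at most one point.
e^{6z} is never zero on ℂ, so 1·e^{6z} takes every value in ℂ ∖ {0}. Adding 0 shifts the range to ℂ ∖ {0}. Thus f omits exactly the value 0.

Omitted value: 0.


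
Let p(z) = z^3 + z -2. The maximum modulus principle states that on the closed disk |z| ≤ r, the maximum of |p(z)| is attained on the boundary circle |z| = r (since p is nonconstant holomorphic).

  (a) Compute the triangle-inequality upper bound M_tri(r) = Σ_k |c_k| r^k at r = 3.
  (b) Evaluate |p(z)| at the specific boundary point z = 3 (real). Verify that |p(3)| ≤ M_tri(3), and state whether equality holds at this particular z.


Coefficients: c_0 = -2, c_1 = 1, c_2 = 0, c_3 = 1. Radius r = 3.
Part (a). Triangle bound: M_tri(r) = Σ_k |c_k| r^k
  = |-2|·3^0 + |1|·3^1 + |0|·3^2 + |1|·3^3
  = 2 + 3 + 0 + 27 = 32.
This bounds M(r) := max_{|z|=r} |p(z)| from above; equality holds iff all terms c_k z^k can be made to align in phase at a single z on |z|=r.
Part (b). At z = 3 (real, on the circle |z| = r):
  p(3) = (-2)·3^0 + (1)·3^1 + (0)·3^2 + (1)·3^3 = 28.
  |p(3)| = 28.
Check: |p(3)| = 28 ≤ 32 = M_tri(3). ✓ Equality does not hold at z = 3 (the coefficients have mixed signs, so the terms do not all align in phase there).

M_tri(3) = 32; |p(3)| = 28; equality at z=3: no.


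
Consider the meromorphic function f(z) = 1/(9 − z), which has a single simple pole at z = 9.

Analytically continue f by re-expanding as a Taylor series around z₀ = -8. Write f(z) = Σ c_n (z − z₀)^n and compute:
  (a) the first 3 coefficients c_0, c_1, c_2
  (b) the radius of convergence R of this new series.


Let w = z − z₀, so z = z₀ + w.
Then 9 − z = 9 − (z₀ + w) = (9 − z₀) − w = 17 − w.
f(z) = 1/(17 − w) = (1/(17)) · 1/(1 − w/(17)) = Σ_{n≥0} w^n / (17)^(n+1).
So c_n = 1/(17)^(n+1):
  c_0 = 1/(17)^1 = 1/17.
  c_1 = 1/(17)^2 = 1/289.
  c_2 = 1/(17)^3 = 1/4913.
The series is valid for |w/d| < 1, i.e. |z − z₀| < |d|.
Radius of convergence: R = |9 − z₀| = |17| = 17 (distance from z₀ to the singularity z = 9).

c_0 = 1/17, c_1 = 1/289, c_2 = 1/4913; R = 17.


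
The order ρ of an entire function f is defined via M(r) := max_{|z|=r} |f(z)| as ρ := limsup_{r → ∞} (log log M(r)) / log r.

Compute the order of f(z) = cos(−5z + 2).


cos(w) is a linear combination of e^{iw} and e^{−iw} (or e^w, e^{−w} in the hyperbolic case), so |cos(w)| ≤ e^{|w|}. With w = −5z + 2, |w| ≤ 5|z| + 2 = 5r + 2 on |z| = r, giving M(r) ≤ e^{5r + 2}, so ρ ≤ 1. On a suitable ray (z = it for sin/cos; z = t for sinh/cosh, t real → ∞), |cos(−5z + 2)| grows like e^{5|t|}/2, so ρ ≥ 1. Hence ρ = 1.
Therefore ρ = 1.

Order ρ = 1.


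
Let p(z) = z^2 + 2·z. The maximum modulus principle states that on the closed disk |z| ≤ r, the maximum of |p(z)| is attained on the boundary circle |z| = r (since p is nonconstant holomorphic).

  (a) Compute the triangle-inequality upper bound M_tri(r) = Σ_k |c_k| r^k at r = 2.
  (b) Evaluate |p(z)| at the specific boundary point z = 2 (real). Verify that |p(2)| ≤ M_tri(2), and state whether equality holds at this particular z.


Coefficients: c_0 = 0, c_1 = 2, c_2 = 1. Radius r = 2.
Part (a). Triangle bound: M_tri(r) = Σ_k |c_k| r^k
  = |0|·2^0 + |2|·2^1 + |1|·2^2
  = 0 + 4 + 4 = 8.
This bounds M(r) := max_{|z|=r} |p(z)| from above; equality holds iff all terms c_k z^k can be made to align in phase at a single z on |z|=r.
Part (b). At z = 2 (real, on the circle |z| = r):
  p(2) = (0)·2^0 + (2)·2^1 + (1)·2^2 = 8.
  |p(2)| = 8.
Since all nonzero coefficients share the same sign, |p(2)| = 8 = M_tri(2); the triangle bound is attained at z = 2, so in fact M(r) = 8.

M_tri(2) = 8; |p(2)| = 8; equality at z=2: yes.


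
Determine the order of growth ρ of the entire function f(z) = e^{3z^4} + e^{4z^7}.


Each summand is entire of order 4 and 7 respectively (as in the single-exponential case). The order of a sum is at most the max of the orders, so ρ ≤ 7. For the lower bound: on |z|=r choose arg z so that 4z^7 is real positive; then |e^{4z^7}| = e^{4r^7} while |e^{3z^4}| ≤ e^{3r^4} = o(e^{4r^7}). So |f| ≥ e^{4r^7}(1 − o(1)) and ρ ≥ 7. Hence ρ = max(4, 7) = 7.
Therefore ρ = 7.

Order ρ = 7.


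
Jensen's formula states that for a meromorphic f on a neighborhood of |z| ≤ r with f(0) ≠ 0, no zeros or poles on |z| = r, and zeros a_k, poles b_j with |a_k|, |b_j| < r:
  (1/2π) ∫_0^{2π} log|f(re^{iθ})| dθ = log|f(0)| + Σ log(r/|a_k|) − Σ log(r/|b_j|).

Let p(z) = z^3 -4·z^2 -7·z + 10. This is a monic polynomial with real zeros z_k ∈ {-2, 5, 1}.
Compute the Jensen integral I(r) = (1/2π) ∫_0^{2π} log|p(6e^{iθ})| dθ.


Zeros: -2, 1, 5; r = 6.
Inside |z| < r: -2, 1, 5. Outside (|z| ≥ r): ∅.
p(0) = 10, so log|p(0)| = log(10) = 2.3026.
Apply Jensen: I(r) = log|p(0)| + Σ_k log(r/|z_k|), summed over zeros inside |z| < r.
  log(r/|z_k|) for z_k = -2: log(6/2) = 1.0986
  log(r/|z_k|) for z_k = 5: log(6/5) = 0.1823
  log(r/|z_k|) for z_k = 1: log(6/1) = 1.7918
Sum over inside zeros: 3.0727.
I(r) = log|p(0)| + (inside sum) = 2.3026 + 3.0727 = 5.3753.
Closed form (all zeros inside, monic): I(r) = n·log(r) = 3·log(6) = 5.3753. ✓

I(r) ≈ 5.3753.


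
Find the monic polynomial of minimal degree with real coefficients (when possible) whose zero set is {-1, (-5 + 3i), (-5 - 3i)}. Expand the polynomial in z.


The polynomial is p(z) = ∏_{α ∈ S} (z − α), where S = {-1, (-5 + 3i), (-5 - 3i)}.
Expanding the product yields: p(z) = z^3 + 11·z^2 + 44·z + 34.
Note conjugate pairs combine to real quadratics: (z − (-5+3i))(z − (-5−3i)) = z² + 10z + 34.
The resulting polynomial has degree 3 and real coefficients as required.

p(z) = z^3 + 11·z^2 + 44·z + 34.


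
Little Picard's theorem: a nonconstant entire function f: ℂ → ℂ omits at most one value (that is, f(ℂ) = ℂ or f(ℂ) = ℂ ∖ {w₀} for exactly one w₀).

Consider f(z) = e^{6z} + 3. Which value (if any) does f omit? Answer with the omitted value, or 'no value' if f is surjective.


Little Picard bounds the complement of f(ℂ) to at most one point.
e^{6z} is never zero on ℂ, so 1·e^{6z} takes every value in ℂ ∖ {0}. Adding 3 shifts the range to ℂ ∖ {3}. Thus f omits exactly the value 3.

Omitted value: 3.


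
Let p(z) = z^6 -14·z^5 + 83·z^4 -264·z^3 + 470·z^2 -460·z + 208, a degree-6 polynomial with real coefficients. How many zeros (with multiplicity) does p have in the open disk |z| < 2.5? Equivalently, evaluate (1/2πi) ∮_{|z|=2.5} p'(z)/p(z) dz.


The zeros of p are: (1 + 1i), (1 - 1i), 4, (3 + 2i), (3 - 2i), 2.
Their magnitudes are: 1.414, 1.414, 4, 3.606, 3.606, 2.
Zeros with |z| < R = 2.5: (1 + 1i), (1 - 1i), 2.
Count = 3.
By the argument principle, (1/2πi) ∮_{|z|=R} p'(z)/p(z) dz equals exactly this count.

Number of zeros inside |z| < 2.5: 3.


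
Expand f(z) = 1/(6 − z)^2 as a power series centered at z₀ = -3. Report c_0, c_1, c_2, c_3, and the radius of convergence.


Let w = z − z₀, so z = z₀ + w.
Then 6 − z = 6 − (z₀ + w) = (6 − z₀) − w = 9 − w.
f(z) = 1/(9 − w)^2 = (1/(9)^2) · (1 − w/(9))^{−2}.
By the binomial series (1−u)^{−2} = Σ_{n≥0} C(n+1, 1) u^n for |u|<1, with u = w/(9):
  c_n = C(n+1, 1) / (9)^(n+2).
  c_0 = 1/(9)^2 = 1/81.
  c_1 = 2/(9)^3 = 2/729.
  c_2 = 3/(9)^4 = 1/2187.
  c_3 = 4/(9)^5 = 4/59049.
The series is valid for |w/d| < 1, i.e. |z − z₀| < |d|.
Radius of convergence: R = |6 − z₀| = |9| = 9 (distance from z₀ to the singularity z = 6).

c_0 = 1/81, c_1 = 2/729, c_2 = 1/2187, c_3 = 4/59049; R = 9.


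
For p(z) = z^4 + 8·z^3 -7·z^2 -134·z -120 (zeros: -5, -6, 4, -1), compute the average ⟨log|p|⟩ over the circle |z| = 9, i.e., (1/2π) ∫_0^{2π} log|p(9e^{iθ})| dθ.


Zeros: -6, -5, -1, 4; r = 9.
Inside |z| < r: -6, -5, -1, 4. Outside (|z| ≥ r): ∅.
p(0) = -120, so log|p(0)| = log(120) = 4.7875.
Apply Jensen: I(r) = log|p(0)| + Σ_k log(r/|z_k|), summed over zeros inside |z| < r.
  log(r/|z_k|) for z_k = -5: log(9/5) = 0.5878
  log(r/|z_k|) for z_k = -6: log(9/6) = 0.4055
  log(r/|z_k|) for z_k = 4: log(9/4) = 0.8109
  log(r/|z_k|) for z_k = -1: log(9/1) = 2.1972
Sum over inside zeros: 4.0014.
I(r) = log|p(0)| + (inside sum) = 4.7875 + 4.0014 = 8.7889.
Closed form (all zeros inside, monic): I(r) = n·log(r) = 4·log(9) = 8.7889. ✓

I(r) ≈ 8.7889.


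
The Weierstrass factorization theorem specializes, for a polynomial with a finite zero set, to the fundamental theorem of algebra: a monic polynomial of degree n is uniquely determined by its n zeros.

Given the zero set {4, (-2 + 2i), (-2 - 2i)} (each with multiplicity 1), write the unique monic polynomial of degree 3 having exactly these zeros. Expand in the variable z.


The polynomial is p(z) = ∏_{α ∈ S} (z − α), where S = {4, (-2 + 2i), (-2 - 2i)}.
Expanding the product yields: p(z) = z^3 -8·z -32.
Note conjugate pairs combine to real quadratics: (z − (-2+2i))(z − (-2−2i)) = z² + 4z + 8.
The resulting polynomial has degree 3 and real coefficients as required.

p(z) = z^3 -8·z -32.


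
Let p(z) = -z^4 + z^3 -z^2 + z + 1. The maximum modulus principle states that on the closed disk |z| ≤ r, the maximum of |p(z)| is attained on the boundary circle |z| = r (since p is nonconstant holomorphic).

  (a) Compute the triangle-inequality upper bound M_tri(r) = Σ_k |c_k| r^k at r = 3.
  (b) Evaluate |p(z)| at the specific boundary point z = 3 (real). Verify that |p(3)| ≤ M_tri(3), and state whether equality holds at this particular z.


Coefficients: c_0 = 1, c_1 = 1, c_2 = -1, c_3 = 1, c_4 = -1. Radius r = 3.
Part (a). Triangle bound: M_tri(r) = Σ_k |c_k| r^k
  = |1|·3^0 + |1|·3^1 + |-1|·3^2 + |1|·3^3 + |-1|·3^4
  = 1 + 3 + 9 + 27 + 81 = 121.
This bounds M(r) := max_{|z|=r} |p(z)| from above; equality holds iff all terms c_k z^k can be made to align in phase at a single z on |z|=r.
Part (b). At z = 3 (real, on the circle |z| = r):
  p(3) = (1)·3^0 + (1)·3^1 + (-1)·3^2 + (1)·3^3 + (-1)·3^4 = -59.
  |p(3)| = 59.
Check: |p(3)| = 59 ≤ 121 = M_tri(3). ✓ Equality does not hold at z = 3 (the coefficients have mixed signs, so the terms do not all align in phase there).

M_tri(3) = 121; |p(3)| = 59; equality at z=3: no.


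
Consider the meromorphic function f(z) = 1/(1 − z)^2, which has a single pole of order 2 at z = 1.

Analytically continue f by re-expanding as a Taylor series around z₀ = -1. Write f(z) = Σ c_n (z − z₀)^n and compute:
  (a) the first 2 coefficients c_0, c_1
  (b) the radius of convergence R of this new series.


Let w = z − z₀, so z = z₀ + w.
Then 1 − z = 1 − (z₀ + w) = (1 − z₀) − w = 2 − w.
f(z) = 1/(2 − w)^2 = (1/(2)^2) · (1 − w/(2))^{−2}.
By the binomial series (1−u)^{−2} = Σ_{n≥0} C(n+1, 1) u^n for |u|<1, with u = w/(2):
  c_n = C(n+1, 1) / (2)^(n+2).
  c_0 = 1/(2)^2 = 1/4.
  c_1 = 2/(2)^3 = 1/4.
The series is valid for |w/d| < 1, i.e. |z − z₀| < |d|.
Radius of convergence: R = |1 − z₀| = |2| = 2 (distance from z₀ to the singularity z = 1).

c_0 = 1/4, c_1 = 1/4; R = 2.


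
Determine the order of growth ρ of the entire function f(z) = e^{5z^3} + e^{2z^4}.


Each summand is entire of order 3 and 4 respectively (as in the single-exponential case). The order of a sum is at most the max of the orders, so ρ ≤ 4. For the lower bound: on |z|=r choose arg z so that 2z^4 is real positive; then |e^{2z^4}| = e^{2r^4} while |e^{5z^3}| ≤ e^{5r^3} = o(e^{2r^4}). So |f| ≥ e^{2r^4}(1 − o(1)) and ρ ≥ 4. Hence ρ = max(3, 4) = 4.
Therefore ρ = 4.

Order ρ = 4.


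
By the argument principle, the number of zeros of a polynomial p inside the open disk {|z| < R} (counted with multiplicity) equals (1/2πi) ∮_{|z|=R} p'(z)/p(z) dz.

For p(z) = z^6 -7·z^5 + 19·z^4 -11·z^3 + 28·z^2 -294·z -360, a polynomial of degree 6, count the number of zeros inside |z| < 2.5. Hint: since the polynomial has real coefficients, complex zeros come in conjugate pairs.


The zeros of p are: (3 + 3i), (3 - 3i), (-1 + 2i), (-1 - 2i), -1, 4.
Their magnitudes are: 4.243, 4.243, 2.236, 2.236, 1, 4.
Zeros with |z| < R = 2.5: (-1 + 2i), (-1 - 2i), -1.
Count = 3.
By the argument principle, (1/2πi) ∮_{|z|=R} p'(z)/p(z) dz equals exactly this count.

Number of zeros inside |z| < 2.5: 3.


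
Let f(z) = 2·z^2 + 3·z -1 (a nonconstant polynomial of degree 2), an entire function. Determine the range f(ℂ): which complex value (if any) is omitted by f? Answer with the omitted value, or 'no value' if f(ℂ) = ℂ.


Little Picard bounds the complement of f(ℂ) to at most one point.
For every w ∈ ℂ, the equation p(z) − w = 0 is a nonconstant polynomial in z and hence has at least one root by the fundamental theorem of algebra. So p is surjective onto ℂ, omitting no value.

Omitted value: no value.


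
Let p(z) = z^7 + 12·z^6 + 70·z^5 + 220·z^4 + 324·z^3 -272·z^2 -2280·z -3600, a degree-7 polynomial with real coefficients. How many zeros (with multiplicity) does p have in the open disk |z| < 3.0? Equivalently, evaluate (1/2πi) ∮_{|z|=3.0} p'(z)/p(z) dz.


The zeros of p are: (-1 + 3i), (-1 - 3i), 2, (-3 + 3i), (-3 - 3i), (-3 + 1i), (-3 - 1i).
Their magnitudes are: 3.162, 3.162, 2, 4.243, 4.243, 3.162, 3.162.
Zeros with |z| < R = 3.0: 2.
Count = 1.
By the argument principle, (1/2πi) ∮_{|z|=R} p'(z)/p(z) dz equals exactly this count.

Number of zeros inside |z| < 3.0: 1.


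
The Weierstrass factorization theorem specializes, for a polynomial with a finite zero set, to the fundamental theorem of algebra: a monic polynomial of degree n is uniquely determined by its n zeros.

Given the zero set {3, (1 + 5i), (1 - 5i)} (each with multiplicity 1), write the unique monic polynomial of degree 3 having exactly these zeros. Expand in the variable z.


The polynomial is p(z) = ∏_{α ∈ S} (z − α), where S = {3, (1 + 5i), (1 - 5i)}.
Expanding the product yields: p(z) = z^3 -5·z^2 + 32·z -78.
Note conjugate pairs combine to real quadratics: (z − (1+5i))(z − (1−5i)) = z² − 2z + 26.
The resulting polynomial has degree 3 and real coefficients as required.

p(z) = z^3 -5·z^2 + 32·z -78.


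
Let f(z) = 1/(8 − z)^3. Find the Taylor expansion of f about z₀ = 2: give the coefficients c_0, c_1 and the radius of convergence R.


Let w = z − z₀, so z = z₀ + w.
Then 8 − z = 8 − (z₀ + w) = (8 − z₀) − w = 6 − w.
f(z) = 1/(6 − w)^3 = (1/(6)^3) · (1 − w/(6))^{−3}.
By the binomial series (1−u)^{−3} = Σ_{n≥0} C(n+2, 2) u^n for |u|<1, with u = w/(6):
  c_n = C(n+2, 2) / (6)^(n+3).
  c_0 = 1/(6)^3 = 1/216.
  c_1 = 3/(6)^4 = 1/432.
The series is valid for |w/d| < 1, i.e. |z − z₀| < |d|.
Radius of convergence: R = |8 − z₀| = |6| = 6 (distance from z₀ to the singularity z = 8).

c_0 = 1/216, c_1 = 1/432; R = 6.


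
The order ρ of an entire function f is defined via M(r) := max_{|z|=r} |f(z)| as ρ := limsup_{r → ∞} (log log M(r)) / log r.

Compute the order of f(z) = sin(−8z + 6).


sin(w) is a linear combination of e^{iw} and e^{−iw} (or e^w, e^{−w} in the hyperbolic case), so |sin(w)| ≤ e^{|w|}. With w = −8z + 6, |w| ≤ 8|z| + 6 = 8r + 6 on |z| = r, giving M(r) ≤ e^{8r + 6}, so ρ ≤ 1. On a suitable ray (z = it for sin/cos; z = t for sinh/cosh, t real → ∞), |sin(−8z + 6)| grows like e^{8|t|}/2, so ρ ≥ 1. Hence ρ = 1.
Therefore ρ = 1.

Order ρ = 1.


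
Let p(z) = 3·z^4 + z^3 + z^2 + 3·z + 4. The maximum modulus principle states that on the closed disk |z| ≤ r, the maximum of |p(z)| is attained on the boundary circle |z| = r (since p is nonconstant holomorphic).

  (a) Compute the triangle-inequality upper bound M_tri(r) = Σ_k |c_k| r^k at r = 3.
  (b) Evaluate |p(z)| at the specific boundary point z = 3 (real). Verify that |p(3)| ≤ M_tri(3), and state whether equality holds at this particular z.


Coefficients: c_0 = 4, c_1 = 3, c_2 = 1, c_3 = 1, c_4 = 3. Radius r = 3.
Part (a). Triangle bound: M_tri(r) = Σ_k |c_k| r^k
  = |4|·3^0 + |3|·3^1 + |1|·3^2 + |1|·3^3 + |3|·3^4
  = 4 + 9 + 9 + 27 + 243 = 292.
This bounds M(r) := max_{|z|=r} |p(z)| from above; equality holds iff all terms c_k z^k can be made to align in phase at a single z on |z|=r.
Part (b). At z = 3 (real, on the circle |z| = r):
  p(3) = (4)·3^0 + (3)·3^1 + (1)·3^2 + (1)·3^3 + (3)·3^4 = 292.
  |p(3)| = 292.
Since all nonzero coefficients share the same sign, |p(3)| = 292 = M_tri(3); the triangle bound is attained at z = 3, so in fact M(r) = 292.

M_tri(3) = 292; |p(3)| = 292; equality at z=3: yes.


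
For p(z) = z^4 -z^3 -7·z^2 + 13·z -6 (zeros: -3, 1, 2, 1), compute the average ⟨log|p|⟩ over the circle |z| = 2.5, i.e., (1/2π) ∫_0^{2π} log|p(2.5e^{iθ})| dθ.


Zeros: -3, 1, 1, 2; r = 2.5.
Inside |z| < r: 1, 1, 2. Outside (|z| ≥ r): -3.
p(0) = -6, so log|p(0)| = log(6) = 1.7918.
Apply Jensen: I(r) = log|p(0)| + Σ_k log(r/|z_k|), summed over zeros inside |z| < r.
  log(r/|z_k|) for z_k = 1: log(2.5/1) = 0.9163
  log(r/|z_k|) for z_k = 2: log(2.5/2) = 0.2231
  log(r/|z_k|) for z_k = 1: log(2.5/1) = 0.9163
  Outside zeros (-3) contribute nothing to the Jensen sum.
Sum over inside zeros: 2.0557.
I(r) = log|p(0)| + (inside sum) = 1.7918 + 2.0557 = 3.8475.
Note: since some zeros are outside |z| ≤ r, the simplified n·log(r) form does NOT apply — only the inside zeros contribute.

I(r) ≈ 3.8475.


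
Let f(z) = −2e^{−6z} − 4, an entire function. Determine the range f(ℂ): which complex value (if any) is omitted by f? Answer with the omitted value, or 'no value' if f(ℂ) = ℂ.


Little Picard bounds the complement of f(ℂ) to at most one point.
e^{−6z} is never zero on ℂ, so -2·e^{−6z} takes every value in ℂ ∖ {0}. Adding -4 shifts the range to ℂ ∖ {-4}. Thus f omits exactly the value -4.

Omitted value: -4.


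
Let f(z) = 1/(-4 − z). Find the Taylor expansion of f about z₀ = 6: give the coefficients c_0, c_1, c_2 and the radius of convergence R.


Let w = z − z₀, so z = z₀ + w.
Then -4 − z = -4 − (z₀ + w) = (-4 − z₀) − w = -10 − w.
f(z) = 1/(-10 − w) = (1/(-10)) · 1/(1 − w/(-10)) = Σ_{n≥0} w^n / (-10)^(n+1).
So c_n = 1/(-10)^(n+1):
  c_0 = 1/(-10)^1 = -1/10.
  c_1 = 1/(-10)^2 = 1/100.
  c_2 = 1/(-10)^3 = -1/1000.
The series is valid for |w/d| < 1, i.e. |z − z₀| < |d|.
Radius of convergence: R = |-4 − z₀| = |-10| = 10 (distance from z₀ to the singularity z = -4).

c_0 = -1/10, c_1 = 1/100, c_2 = -1/1000; R = 10.


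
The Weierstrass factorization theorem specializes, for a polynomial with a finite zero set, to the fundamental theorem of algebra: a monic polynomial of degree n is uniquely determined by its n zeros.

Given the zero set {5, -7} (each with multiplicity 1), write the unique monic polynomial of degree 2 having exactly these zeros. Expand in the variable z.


The polynomial is p(z) = ∏_{α ∈ S} (z − α), where S = {5, -7}.
Expanding the product yields: p(z) = z^2 + 2·z -35.
The resulting polynomial has degree 2 and real coefficients as required.

p(z) = z^2 + 2·z -35.


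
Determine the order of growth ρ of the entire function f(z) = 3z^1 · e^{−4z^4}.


M(r) = max_{|z|=r} |3|·|z|^1·|e^{−4z^4}| = 3·r^1 · e^{4r^4} (the factors attain their maxima compatibly on |z|=r). Then log M(r) = log 3 + 1·log r + 4r^4, dominated by the last term, so log log M(r) ~ 4·log r. The polynomial factor 3z^1 contributes only a log r term and does not affect the order. ρ = 4.
Therefore ρ = 4.

Order ρ = 4.


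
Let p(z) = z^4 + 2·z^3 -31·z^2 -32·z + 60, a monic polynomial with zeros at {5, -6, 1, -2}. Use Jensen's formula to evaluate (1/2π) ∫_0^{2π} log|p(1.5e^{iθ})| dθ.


Zeros: -6, -2, 1, 5; r = 1.5.
Inside |z| < r: 1. Outside (|z| ≥ r): -6, -2, 5.
p(0) = 60, so log|p(0)| = log(60) = 4.0943.
Apply Jensen: I(r) = log|p(0)| + Σ_k log(r/|z_k|), summed over zeros inside |z| < r.
  log(r/|z_k|) for z_k = 1: log(1.5/1) = 0.4055
  Outside zeros (-6, -2, 5) contribute nothing to the Jensen sum.
Sum over inside zeros: 0.4055.
I(r) = log|p(0)| + (inside sum) = 4.0943 + 0.4055 = 4.4998.
Note: since some zeros are outside |z| ≤ r, the simplified n·log(r) form does NOT apply — only the inside zeros contribute.

I(r) ≈ 4.4998.


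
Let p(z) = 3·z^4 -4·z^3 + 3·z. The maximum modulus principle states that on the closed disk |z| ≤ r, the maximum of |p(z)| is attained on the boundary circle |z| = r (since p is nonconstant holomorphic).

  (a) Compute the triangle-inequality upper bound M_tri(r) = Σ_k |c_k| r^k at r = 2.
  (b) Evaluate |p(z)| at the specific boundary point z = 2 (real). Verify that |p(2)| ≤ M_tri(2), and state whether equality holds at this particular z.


Coefficients: c_0 = 0, c_1 = 3, c_2 = 0, c_3 = -4, c_4 = 3. Radius r = 2.
Part (a). Triangle bound: M_tri(r) = Σ_k |c_k| r^k
  = |0|·2^0 + |3|·2^1 + |0|·2^2 + |-4|·2^3 + |3|·2^4
  = 0 + 6 + 0 + 32 + 48 = 86.
This bounds M(r) := max_{|z|=r} |p(z)| from above; equality holds iff all terms c_k z^k can be made to align in phase at a single z on |z|=r.
Part (b). At z = 2 (real, on the circle |z| = r):
  p(2) = (0)·2^0 + (3)·2^1 + (0)·2^2 + (-4)·2^3 + (3)·2^4 = 22.
  |p(2)| = 22.
Check: |p(2)| = 22 ≤ 86 = M_tri(2). ✓ Equality does not hold at z = 2 (the coefficients have mixed signs, so the terms do not all align in phase there).

M_tri(2) = 86; |p(2)| = 22; equality at z=2: no.


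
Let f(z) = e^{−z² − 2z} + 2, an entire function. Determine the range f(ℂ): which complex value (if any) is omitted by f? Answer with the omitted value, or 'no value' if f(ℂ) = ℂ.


Little Picard bounds the complement of f(ℂ) to at most one point.
The exponent g(z) = −z² − 2z is a nonconstant polynomial, hence surjective onto ℂ. So e^{g(z)} takes every value in {e^w : w ∈ ℂ} = ℂ ∖ {0}. Adding 2 shifts the range to ℂ ∖ {2}. f omits exactly 2.

Omitted value: 2.


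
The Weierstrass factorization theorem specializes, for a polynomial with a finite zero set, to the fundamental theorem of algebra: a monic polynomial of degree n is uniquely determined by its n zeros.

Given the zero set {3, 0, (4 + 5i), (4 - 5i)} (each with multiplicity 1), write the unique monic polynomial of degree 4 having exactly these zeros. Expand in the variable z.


The polynomial is p(z) = ∏_{α ∈ S} (z − α), where S = {3, 0, (4 + 5i), (4 - 5i)}.
Expanding the product yields: p(z) = z^4 -11·z^3 + 65·z^2 -123·z.
Note conjugate pairs combine to real quadratics: (z − (4+5i))(z − (4−5i)) = z² − 8z + 41.
The resulting polynomial has degree 4 and real coefficients as required.

p(z) = z^4 -11·z^3 + 65·z^2 -123·z.


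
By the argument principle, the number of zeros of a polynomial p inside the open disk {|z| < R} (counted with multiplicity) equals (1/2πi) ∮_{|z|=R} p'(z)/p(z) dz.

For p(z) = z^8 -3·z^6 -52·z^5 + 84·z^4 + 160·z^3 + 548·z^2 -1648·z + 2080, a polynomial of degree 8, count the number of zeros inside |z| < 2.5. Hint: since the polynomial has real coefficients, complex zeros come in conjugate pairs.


The zeros of p are: (-2 + 2i), (-2 - 2i), (3 + 1i), (3 - 1i), (1 + 1i), (1 - 1i), (-2 + 3i), (-2 - 3i).
Their magnitudes are: 2.828, 2.828, 3.162, 3.162, 1.414, 1.414, 3.606, 3.606.
Zeros with |z| < R = 2.5: (1 + 1i), (1 - 1i).
Count = 2.
By the argument principle, (1/2πi) ∮_{|z|=R} p'(z)/p(z) dz equals exactly this count.

Number of zeros inside |z| < 2.5: 2.


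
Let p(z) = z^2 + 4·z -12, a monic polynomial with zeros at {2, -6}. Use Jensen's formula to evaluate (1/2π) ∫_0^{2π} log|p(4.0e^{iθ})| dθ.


Zeros: -6, 2; r = 4.0.
Inside |z| < r: 2. Outside (|z| ≥ r): -6.
p(0) = -12, so log|p(0)| = log(12) = 2.4849.
Apply Jensen: I(r) = log|p(0)| + Σ_k log(r/|z_k|), summed over zeros inside |z| < r.
  log(r/|z_k|) for z_k = 2: log(4.0/2) = 0.6931
  Outside zeros (-6) contribute nothing to the Jensen sum.
Sum over inside zeros: 0.6931.
I(r) = log|p(0)| + (inside sum) = 2.4849 + 0.6931 = 3.1781.
Note: since some zeros are outside |z| ≤ r, the simplified n·log(r) form does NOT apply — only the inside zeros contribute.

I(r) ≈ 3.1781.


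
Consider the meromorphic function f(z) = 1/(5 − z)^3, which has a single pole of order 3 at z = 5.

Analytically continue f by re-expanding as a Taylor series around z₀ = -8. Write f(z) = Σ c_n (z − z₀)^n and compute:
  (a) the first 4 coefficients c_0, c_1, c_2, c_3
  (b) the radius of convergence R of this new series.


Let w = z − z₀, so z = z₀ + w.
Then 5 − z = 5 − (z₀ + w) = (5 − z₀) − w = 13 − w.
f(z) = 1/(13 − w)^3 = (1/(13)^3) · (1 − w/(13))^{−3}.
By the binomial series (1−u)^{−3} = Σ_{n≥0} C(n+2, 2) u^n for |u|<1, with u = w/(13):
  c_n = C(n+2, 2) / (13)^(n+3).
  c_0 = 1/(13)^3 = 1/2197.
  c_1 = 3/(13)^4 = 3/28561.
  c_2 = 6/(13)^5 = 6/371293.
  c_3 = 10/(13)^6 = 10/4826809.
The series is valid for |w/d| < 1, i.e. |z − z₀| < |d|.
Radius of convergence: R = |5 − z₀| = |13| = 13 (distance from z₀ to the singularity z = 5).

c_0 = 1/2197, c_1 = 3/28561, c_2 = 6/371293, c_3 = 10/4826809; R = 13.


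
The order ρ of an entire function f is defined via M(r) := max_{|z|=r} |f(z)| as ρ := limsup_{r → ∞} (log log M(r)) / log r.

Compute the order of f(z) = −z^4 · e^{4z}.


M(r) = max_{|z|=r} |-1|·|z|^4·|e^{4z}| = 1·r^4 · e^{4r^1} (the factors attain their maxima compatibly on |z|=r). Then log M(r) = log 1 + 4·log r + 4r^1, dominated by the last term, so log log M(r) ~ 1·log r. The polynomial factor -1z^4 contributes only a log r term and does not affect the order. ρ = 1.
Therefore ρ = 1.

Order ρ = 1.


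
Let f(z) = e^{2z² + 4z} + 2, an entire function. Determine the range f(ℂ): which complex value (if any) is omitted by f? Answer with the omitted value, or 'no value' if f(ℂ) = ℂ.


Little Picard bounds the complement of f(ℂ) to at most one point.
The exponent g(z) = 2z² + 4z is a nonconstant polynomial, hence surjective onto ℂ. So e^{g(z)} takes every value in {e^w : w ∈ ℂ} = ℂ ∖ {0}. Adding 2 shifts the range to ℂ ∖ {2}. f omits exactly 2.

Omitted value: 2.
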